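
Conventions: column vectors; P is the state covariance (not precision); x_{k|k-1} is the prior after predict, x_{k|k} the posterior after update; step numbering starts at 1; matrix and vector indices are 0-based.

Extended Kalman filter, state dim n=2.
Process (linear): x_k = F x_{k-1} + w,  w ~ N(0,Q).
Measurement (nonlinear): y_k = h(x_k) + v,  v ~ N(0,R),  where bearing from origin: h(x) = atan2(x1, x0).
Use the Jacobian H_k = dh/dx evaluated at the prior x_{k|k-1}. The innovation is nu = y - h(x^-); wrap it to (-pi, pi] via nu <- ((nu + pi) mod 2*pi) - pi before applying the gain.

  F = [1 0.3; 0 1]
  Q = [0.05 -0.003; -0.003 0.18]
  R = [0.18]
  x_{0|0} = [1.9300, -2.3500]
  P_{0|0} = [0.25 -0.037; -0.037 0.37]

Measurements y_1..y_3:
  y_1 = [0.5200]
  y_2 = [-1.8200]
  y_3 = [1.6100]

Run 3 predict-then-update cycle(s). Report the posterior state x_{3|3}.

x_post = [2.2377, -1.2889]

step 1: x^-=[1.2250, -2.3500]  P^-=[0.3111 0.0710; 0.0710 0.5500]  H_jac=[0.3346 0.1744]  S=[0.2399]  K=[0.4856; 0.4990]  nu=[1.6103]  x^+=[2.0070, -1.5464]  P^+=[0.2545 0.0129; 0.0129 0.4903]
step 2: x^-=[1.5431, -1.5464]  P^-=[0.3564 0.1570; 0.1570 0.6703]  H_jac=[0.3240 0.3233]  S=[0.3204]  K=[0.5188; 0.8352]  nu=[-1.0335]  x^+=[1.0068, -2.4096]  P^+=[0.2701 0.0181; 0.0181 0.4468]
step 3: x^-=[0.2840, -2.4096]  P^-=[0.3712 0.1492; 0.1492 0.6268]  H_jac=[0.4093 0.0482]  S=[0.2495]  K=[0.6377; 0.3658]  nu=[3.0635]  x^+=[2.2377, -1.2889]  P^+=[0.2697 0.0909; 0.0909 0.5934]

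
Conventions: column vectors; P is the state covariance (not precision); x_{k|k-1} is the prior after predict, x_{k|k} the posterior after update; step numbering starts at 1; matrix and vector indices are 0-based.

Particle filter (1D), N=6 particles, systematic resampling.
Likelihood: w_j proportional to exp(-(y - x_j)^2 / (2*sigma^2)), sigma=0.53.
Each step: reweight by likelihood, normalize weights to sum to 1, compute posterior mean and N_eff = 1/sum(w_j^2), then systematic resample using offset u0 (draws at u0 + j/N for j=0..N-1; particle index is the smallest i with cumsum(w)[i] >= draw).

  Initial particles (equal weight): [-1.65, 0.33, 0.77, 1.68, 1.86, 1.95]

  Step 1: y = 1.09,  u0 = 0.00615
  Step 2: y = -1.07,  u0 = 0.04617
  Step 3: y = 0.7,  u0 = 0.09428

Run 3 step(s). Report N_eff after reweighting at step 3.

step 1: w=[0.0000, 0.1525, 0.3553, 0.2295, 0.1484, 0.1143]  mean=1.2083  Neff=4.2148  idx=[1, 2, 2, 2, 3, 4]
step 2: w=[0.8083, 0.0639, 0.0639, 0.0639, 0.0000, 0.0000]  mean=0.4144  Neff=1.5026  idx=[0, 0, 0, 0, 0, 2]
step 3: w=[0.1596, 0.1596, 0.1596, 0.1596, 0.1596, 0.2019]  mean=0.4188  Neff=5.9469  idx=[0, 1, 2, 3, 4, 5]

N_eff = 5.9469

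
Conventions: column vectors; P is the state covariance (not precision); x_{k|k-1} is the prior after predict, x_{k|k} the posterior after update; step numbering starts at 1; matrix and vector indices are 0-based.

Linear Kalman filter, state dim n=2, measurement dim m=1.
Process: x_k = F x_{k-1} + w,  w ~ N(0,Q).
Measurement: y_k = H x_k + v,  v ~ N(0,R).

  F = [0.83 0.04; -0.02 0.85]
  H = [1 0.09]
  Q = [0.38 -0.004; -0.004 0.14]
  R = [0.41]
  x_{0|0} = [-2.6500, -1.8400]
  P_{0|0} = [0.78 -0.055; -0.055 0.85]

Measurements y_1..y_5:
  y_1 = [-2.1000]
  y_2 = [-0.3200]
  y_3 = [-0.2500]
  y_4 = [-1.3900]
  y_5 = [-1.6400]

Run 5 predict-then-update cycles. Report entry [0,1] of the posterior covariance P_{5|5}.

step 1: x^-=[-2.2731, -1.5110]  P^-=[0.9151 -0.0268; -0.0268 0.7563]  S=[1.3264]  K=[0.6881; 0.0311]  nu=[0.3091]  x^+=[-2.0604, -1.5014]  P^+=[0.2871 -0.0552; -0.0552 0.7550]
step 2: x^-=[-1.7702, -1.2350]  P^-=[0.5753 -0.0220; -0.0220 0.6875]  S=[0.9869]  K=[0.5809; 0.0404]  nu=[1.5614]  x^+=[-0.8632, -1.1719]  P^+=[0.2422 -0.0452; -0.0452 0.6859]
step 3: x^-=[-0.7633, -0.9788]  P^-=[0.5450 -0.0165; -0.0165 0.6372]  S=[0.9572]  K=[0.5678; 0.0426]  nu=[0.6014]  x^+=[-0.4218, -0.9532]  P^+=[0.2364 -0.0397; -0.0397 0.6354]
step 4: x^-=[-0.3882, -0.8018]  P^-=[0.5412 -0.0143; -0.0143 0.6006]  S=[0.9535]  K=[0.5663; 0.0417]  nu=[-0.9296]  x^+=[-0.9146, -0.8405]  P^+=[0.2355 -0.0368; -0.0368 0.5989]
step 5: x^-=[-0.7928, -0.6962]  P^-=[0.5407 -0.0135; -0.0135 0.5740]  S=[0.9530]  K=[0.5662; 0.0401]  nu=[-0.7846]  x^+=[-1.2370, -0.7276]  P^+=[0.2353 -0.0351; -0.0351 0.5725]

P_post[0,1] = -0.0351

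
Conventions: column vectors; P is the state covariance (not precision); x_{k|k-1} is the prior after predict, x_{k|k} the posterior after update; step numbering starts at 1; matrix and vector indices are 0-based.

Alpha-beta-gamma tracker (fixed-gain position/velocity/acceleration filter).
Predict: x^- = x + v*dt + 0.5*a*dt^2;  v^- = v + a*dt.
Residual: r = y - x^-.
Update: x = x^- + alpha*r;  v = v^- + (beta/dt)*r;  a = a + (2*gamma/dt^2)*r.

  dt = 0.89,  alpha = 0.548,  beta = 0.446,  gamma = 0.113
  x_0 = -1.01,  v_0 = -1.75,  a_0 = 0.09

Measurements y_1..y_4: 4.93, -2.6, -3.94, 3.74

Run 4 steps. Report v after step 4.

v_post = 0.9188

step 1: x_pred=-2.5319  r=7.4619  x^+=1.5572  v^+=2.0694  a^+=2.2190
step 2: x_pred=4.2779  r=-6.8779  x^+=0.5088  v^+=0.5977  a^+=0.2566
step 3: x_pred=1.1423  r=-5.0823  x^+=-1.6428  v^+=-1.7208  a^+=-1.1935
step 4: x_pred=-3.6470  r=7.3870  x^+=0.4011  v^+=0.9188  a^+=0.9142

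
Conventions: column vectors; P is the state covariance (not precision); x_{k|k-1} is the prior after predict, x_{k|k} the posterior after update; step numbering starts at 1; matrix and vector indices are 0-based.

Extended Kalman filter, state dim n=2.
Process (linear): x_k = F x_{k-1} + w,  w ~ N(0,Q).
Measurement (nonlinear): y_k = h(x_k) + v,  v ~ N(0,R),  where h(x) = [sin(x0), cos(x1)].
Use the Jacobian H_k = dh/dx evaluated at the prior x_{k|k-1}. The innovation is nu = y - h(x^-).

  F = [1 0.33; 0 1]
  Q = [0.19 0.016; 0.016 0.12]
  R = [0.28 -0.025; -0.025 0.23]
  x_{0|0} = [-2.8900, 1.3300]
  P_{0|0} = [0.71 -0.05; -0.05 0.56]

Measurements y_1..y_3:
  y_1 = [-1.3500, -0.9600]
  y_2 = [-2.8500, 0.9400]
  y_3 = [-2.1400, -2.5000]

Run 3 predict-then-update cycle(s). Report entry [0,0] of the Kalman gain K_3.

K[0,0] = -0.5491

step 1: x^-=[-2.4511, 1.3300]  P^-=[0.9280 0.1508; 0.1508 0.6800]  H_jac=[-0.7709 0.0000; 0.0000 -0.9711]  S=[0.8315 0.0879; 0.0879 0.8713]  K=[-0.8517 -0.0822; -0.0603 -0.7518]  nu=[-0.7131, -1.1985]  x^+=[-1.7453, 2.2741]  P^+=[0.3067 -0.0025; -0.0025 0.1765]
step 2: x^-=[-0.9949, 2.2741]  P^-=[0.5143 0.0718; 0.0718 0.2965]  H_jac=[0.5446 0.0000; 0.0000 -0.7627]  S=[0.4325 -0.0548; -0.0548 0.4025]  K=[0.6413 -0.0487; 0.0195 -0.5592]  nu=[-2.0113, 1.5867]  x^+=[-2.3621, 1.3475]  P^+=[0.3320 0.0357; 0.0357 0.1693]
step 3: x^-=[-1.9174, 1.3475]  P^-=[0.5640 0.1076; 0.1076 0.2893]  H_jac=[-0.3397 0.0000; 0.0000 -0.9752]  S=[0.3451 0.0106; 0.0106 0.5051]  K=[-0.5491 -0.1961; -0.0887 -0.5566]  nu=[-1.1995, -2.7214]  x^+=[-0.7250, 2.9688]  P^+=[0.4382 0.0322; 0.0322 0.1290]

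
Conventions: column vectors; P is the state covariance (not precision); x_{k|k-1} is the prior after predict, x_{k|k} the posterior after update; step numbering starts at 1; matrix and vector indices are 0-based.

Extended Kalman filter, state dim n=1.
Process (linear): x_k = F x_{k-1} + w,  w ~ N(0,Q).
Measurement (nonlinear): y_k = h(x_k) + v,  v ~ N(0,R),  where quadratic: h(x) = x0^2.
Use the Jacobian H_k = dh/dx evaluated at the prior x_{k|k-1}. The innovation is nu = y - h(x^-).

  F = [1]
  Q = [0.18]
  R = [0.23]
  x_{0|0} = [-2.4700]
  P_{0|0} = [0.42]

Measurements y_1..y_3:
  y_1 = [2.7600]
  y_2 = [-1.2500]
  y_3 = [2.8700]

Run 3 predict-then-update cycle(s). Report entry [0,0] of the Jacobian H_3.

step 1: x^-=[-2.4700]  P^-=[0.6000]  H_jac=[-4.9400]  S=[14.8722]  K=[-0.1993]  nu=[-3.3409]  x^+=[-1.8042]  P^+=[0.0093]
step 2: x^-=[-1.8042]  P^-=[0.1893]  H_jac=[-3.6083]  S=[2.6944]  K=[-0.2535]  nu=[-4.5050]  x^+=[-0.6622]  P^+=[0.0162]
step 3: x^-=[-0.6622]  P^-=[0.1962]  H_jac=[-1.3245]  S=[0.5741]  K=[-0.4525]  nu=[2.4314]  x^+=[-1.7626]  P^+=[0.0786]

H_jac[0,0] = -1.3245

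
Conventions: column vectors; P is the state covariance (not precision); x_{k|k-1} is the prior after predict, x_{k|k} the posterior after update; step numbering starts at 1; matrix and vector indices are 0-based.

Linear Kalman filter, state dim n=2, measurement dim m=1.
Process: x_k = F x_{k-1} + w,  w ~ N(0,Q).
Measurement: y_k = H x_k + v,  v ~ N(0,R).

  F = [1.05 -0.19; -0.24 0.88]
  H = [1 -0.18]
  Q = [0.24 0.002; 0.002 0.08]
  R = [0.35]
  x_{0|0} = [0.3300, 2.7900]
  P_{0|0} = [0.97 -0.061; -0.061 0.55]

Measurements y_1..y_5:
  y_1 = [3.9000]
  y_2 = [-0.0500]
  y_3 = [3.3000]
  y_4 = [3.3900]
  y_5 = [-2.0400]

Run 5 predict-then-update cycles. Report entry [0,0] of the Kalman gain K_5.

step 1: x^-=[-0.1836, 2.3760]  P^-=[1.3536 -0.3935; -0.3935 0.5876]  S=[1.8643]  K=[0.7641; -0.2678]  nu=[4.5113]  x^+=[3.2633, 1.1678]  P^+=[0.2653 -0.0120; -0.0120 0.4538]
step 2: x^-=[3.2046, 0.2445]  P^-=[0.5536 -0.1524; -0.1524 0.4518]  S=[0.9731]  K=[0.5971; -0.2402]  nu=[-3.2106]  x^+=[1.2875, 1.0156]  P^+=[0.2067 -0.0128; -0.0128 0.3957]
step 3: x^-=[1.1589, 0.5847]  P^-=[0.4873 -0.1287; -0.1287 0.4037]  S=[0.8967]  K=[0.5692; -0.2246]  nu=[2.2463]  x^+=[2.4376, 0.0803]  P^+=[0.1967 -0.0141; -0.0141 0.3585]
step 4: x^-=[2.5443, -0.5144]  P^-=[0.4754 -0.1212; -0.1212 0.3749]  S=[0.8812]  K=[0.5643; -0.2141]  nu=[0.7531]  x^+=[2.9692, -0.6756]  P^+=[0.1948 -0.0147; -0.0147 0.3345]
step 5: x^-=[3.2461, -1.3072]  P^-=[0.4728 -0.1173; -0.1173 0.3565]  S=[0.8765]  K=[0.5634; -0.2070]  nu=[-5.5214]  x^+=[0.1351, -0.1641]  P^+=[0.1945 -0.0151; -0.0151 0.3189]

K[0,0] = 0.5634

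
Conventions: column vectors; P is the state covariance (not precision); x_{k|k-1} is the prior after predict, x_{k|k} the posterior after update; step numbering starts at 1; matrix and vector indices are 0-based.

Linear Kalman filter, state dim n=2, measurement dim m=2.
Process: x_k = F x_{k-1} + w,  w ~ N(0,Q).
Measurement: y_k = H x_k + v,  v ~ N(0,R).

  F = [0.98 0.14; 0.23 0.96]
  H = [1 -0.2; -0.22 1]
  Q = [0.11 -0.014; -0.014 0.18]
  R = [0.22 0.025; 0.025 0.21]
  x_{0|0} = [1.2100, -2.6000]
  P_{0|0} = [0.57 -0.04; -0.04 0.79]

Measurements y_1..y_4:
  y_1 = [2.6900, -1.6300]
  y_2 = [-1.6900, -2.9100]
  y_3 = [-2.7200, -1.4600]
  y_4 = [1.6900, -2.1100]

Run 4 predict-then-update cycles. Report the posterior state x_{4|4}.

step 1: x^-=[0.8218, -2.2177]  P^-=[0.6619 0.1817; 0.1817 0.9206]  S=[0.8461 -0.1150; -0.1150 1.0826]  K=[0.7548 0.1135; 0.1093 0.8250]  nu=[1.4247, 0.7685]  x^+=[1.9845, -1.4279]  P^+=[0.1856 0.0835; 0.0835 0.1944]
step 2: x^-=[1.7448, -0.9144]  P^-=[0.3150 0.1353; 0.1353 0.4058]  S=[0.4971 0.0157; 0.0157 0.5716]  K=[0.5761 0.0995; 0.0880 0.6556]  nu=[-3.6177, -1.6117]  x^+=[-0.4996, -2.2895]  P^+=[0.1426 0.0667; 0.0667 0.1545]
step 3: x^-=[-0.8102, -2.3128]  P^-=[0.2682 0.1038; 0.1038 0.3594]  S=[0.4611 0.0024; 0.0024 0.5367]  K=[0.5363 0.0809; 0.0658 0.6268]  nu=[-2.3724, 0.6746]  x^+=[-2.0278, -2.0462]  P^+=[0.1319 0.0594; 0.0594 0.1463]
step 4: x^-=[-2.2738, -2.4307]  P^-=[0.2558 0.0932; 0.0932 0.3481]  S=[0.4525 -0.0036; -0.0036 0.5295]  K=[0.5248 0.0733; 0.0571 0.6191]  nu=[3.4776, -0.1795]  x^+=[-0.4619, -2.3434]  P^+=[0.1287 0.0568; 0.0568 0.1439]

x_post = [-0.4619, -2.3434]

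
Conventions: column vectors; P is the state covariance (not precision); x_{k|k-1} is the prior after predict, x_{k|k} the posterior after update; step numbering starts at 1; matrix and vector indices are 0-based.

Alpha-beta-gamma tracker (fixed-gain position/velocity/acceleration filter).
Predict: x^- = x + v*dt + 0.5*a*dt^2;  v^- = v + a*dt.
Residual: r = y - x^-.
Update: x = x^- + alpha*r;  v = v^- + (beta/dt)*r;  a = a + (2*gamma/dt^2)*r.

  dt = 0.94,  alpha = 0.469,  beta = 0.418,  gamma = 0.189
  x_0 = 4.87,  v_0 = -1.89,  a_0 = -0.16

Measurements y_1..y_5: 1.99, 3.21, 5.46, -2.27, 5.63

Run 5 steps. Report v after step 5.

step 1: x_pred=3.0227  r=-1.0327  x^+=2.5384  v^+=-2.4996  a^+=-0.6018
step 2: x_pred=-0.0772  r=3.2872  x^+=1.4645  v^+=-1.6036  a^+=0.8044
step 3: x_pred=0.3126  r=5.1474  x^+=2.7267  v^+=1.4416  a^+=3.0065
step 4: x_pred=5.4100  r=-7.6800  x^+=1.8081  v^+=0.8525  a^+=-0.2790
step 5: x_pred=2.4862  r=3.1438  x^+=3.9606  v^+=1.9882  a^+=1.0659

v_post = 1.9882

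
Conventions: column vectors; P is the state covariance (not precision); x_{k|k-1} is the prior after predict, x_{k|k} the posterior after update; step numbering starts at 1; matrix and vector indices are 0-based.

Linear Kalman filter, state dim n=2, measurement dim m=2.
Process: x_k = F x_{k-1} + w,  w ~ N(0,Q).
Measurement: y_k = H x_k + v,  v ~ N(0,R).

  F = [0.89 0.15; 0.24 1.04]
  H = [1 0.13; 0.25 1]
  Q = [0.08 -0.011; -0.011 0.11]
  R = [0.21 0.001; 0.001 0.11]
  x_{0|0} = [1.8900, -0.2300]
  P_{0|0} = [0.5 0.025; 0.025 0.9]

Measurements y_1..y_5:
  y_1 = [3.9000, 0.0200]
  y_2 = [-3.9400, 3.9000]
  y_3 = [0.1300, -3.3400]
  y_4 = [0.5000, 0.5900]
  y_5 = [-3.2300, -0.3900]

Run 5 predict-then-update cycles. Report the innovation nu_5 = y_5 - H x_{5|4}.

innov = [-3.3125, -0.3527]

step 1: x^-=[1.6476, 0.2144]  P^-=[0.5030 0.2602; 0.2602 1.1247]  S=[0.7996 0.5417; 0.5417 1.3963]  K=[0.6566 0.0217; -0.0935 0.8884]  nu=[2.2245, -0.6063]  x^+=[3.0950, -0.5321]  P^+=[0.1421 -0.0325; -0.0325 0.1057]
step 2: x^-=[2.6748, 0.1894]  P^-=[0.1863 0.0046; 0.0046 0.2163]  S=[0.4011 0.0805; 0.0805 0.3403]  K=[0.4574 0.0423; -0.0489 0.6507]  nu=[-6.6394, 3.0419]  x^+=[-0.2336, 2.4935]  P^+=[0.0986 -0.0196; -0.0196 0.0764]
step 3: x^-=[0.1662, 2.5372]  P^-=[0.1546 0.0032; 0.0032 0.1886]  S=[0.3686 0.0675; 0.0675 0.3098]  K=[0.4123 0.0453; -0.0382 0.6195]  nu=[-0.3660, -5.9187]  x^+=[-0.2528, -1.1157]  P^+=[0.0888 -0.0168; -0.0168 0.0723]
step 4: x^-=[-0.3923, -1.2209]  P^-=[0.1475 0.0031; 0.0031 0.1849]  S=[0.3614 0.0651; 0.0651 0.3057]  K=[0.4010 0.0453; -0.0357 0.6151]  nu=[1.0510, 1.9090]  x^+=[0.1157, -0.0843]  P^+=[0.0864 -0.0162; -0.0162 0.0717]
step 5: x^-=[0.0903, -0.0599]  P^-=[0.1457 0.0030; 0.0030 0.1844]  S=[0.3596 0.0645; 0.0645 0.3050]  K=[0.3982 0.0451; -0.0352 0.6145]  nu=[-3.3125, -0.3527]  x^+=[-1.2445, -0.1602]  P^+=[0.0857 -0.0161; -0.0161 0.0716]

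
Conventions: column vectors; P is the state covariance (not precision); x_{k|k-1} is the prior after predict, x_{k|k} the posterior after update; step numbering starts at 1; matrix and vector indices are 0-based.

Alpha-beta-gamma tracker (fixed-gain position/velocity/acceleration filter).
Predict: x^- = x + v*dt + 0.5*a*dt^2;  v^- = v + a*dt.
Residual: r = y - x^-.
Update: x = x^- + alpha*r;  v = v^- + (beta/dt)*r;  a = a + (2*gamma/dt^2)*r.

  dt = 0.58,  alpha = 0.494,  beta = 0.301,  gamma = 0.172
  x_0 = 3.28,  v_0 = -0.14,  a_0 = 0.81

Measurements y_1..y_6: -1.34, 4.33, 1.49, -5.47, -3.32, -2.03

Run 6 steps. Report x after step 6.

step 1: x_pred=3.3350  r=-4.6750  x^+=1.0256  v^+=-2.0964  a^+=-3.9707
step 2: x_pred=-0.8582  r=5.1882  x^+=1.7048  v^+=-1.7069  a^+=1.3347
step 3: x_pred=0.9393  r=0.5507  x^+=1.2113  v^+=-0.6469  a^+=1.8979
step 4: x_pred=1.1554  r=-6.6254  x^+=-2.1176  v^+=-2.9845  a^+=-4.8771
step 5: x_pred=-4.6689  r=1.3489  x^+=-4.0025  v^+=-5.1132  a^+=-3.4978
step 6: x_pred=-7.5565  r=5.5265  x^+=-4.8264  v^+=-4.2738  a^+=2.1536

x_post = -4.8264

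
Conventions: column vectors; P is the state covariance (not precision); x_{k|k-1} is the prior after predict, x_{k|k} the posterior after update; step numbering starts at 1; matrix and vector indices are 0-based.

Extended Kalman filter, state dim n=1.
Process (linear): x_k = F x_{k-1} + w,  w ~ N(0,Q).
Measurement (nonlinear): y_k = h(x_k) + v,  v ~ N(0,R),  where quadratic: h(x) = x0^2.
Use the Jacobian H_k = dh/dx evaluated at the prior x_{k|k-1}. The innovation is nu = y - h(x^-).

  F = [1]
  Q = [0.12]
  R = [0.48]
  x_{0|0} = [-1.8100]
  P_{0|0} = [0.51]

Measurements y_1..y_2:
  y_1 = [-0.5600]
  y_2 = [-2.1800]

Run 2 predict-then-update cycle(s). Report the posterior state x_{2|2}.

x_post = [-0.0073]

step 1: x^-=[-1.8100]  P^-=[0.6300]  H_jac=[-3.6200]  S=[8.7358]  K=[-0.2611]  nu=[-3.8361]  x^+=[-0.8085]  P^+=[0.0346]
step 2: x^-=[-0.8085]  P^-=[0.1546]  H_jac=[-1.6171]  S=[0.8843]  K=[-0.2827]  nu=[-2.8337]  x^+=[-0.0073]  P^+=[0.0839]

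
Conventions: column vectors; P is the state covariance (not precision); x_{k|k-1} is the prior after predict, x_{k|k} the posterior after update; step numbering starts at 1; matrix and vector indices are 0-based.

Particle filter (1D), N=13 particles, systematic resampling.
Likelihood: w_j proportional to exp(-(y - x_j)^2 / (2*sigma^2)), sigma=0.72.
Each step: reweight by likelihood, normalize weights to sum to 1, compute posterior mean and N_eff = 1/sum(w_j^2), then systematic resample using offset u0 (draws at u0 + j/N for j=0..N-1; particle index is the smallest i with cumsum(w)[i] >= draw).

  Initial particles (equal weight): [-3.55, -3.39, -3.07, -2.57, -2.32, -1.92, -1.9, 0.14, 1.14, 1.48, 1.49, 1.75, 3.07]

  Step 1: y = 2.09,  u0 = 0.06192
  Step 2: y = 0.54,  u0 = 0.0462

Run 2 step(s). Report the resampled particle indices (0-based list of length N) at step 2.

resampled_idx = [0, 0, 1, 1, 2, 3, 4, 4, 5, 6, 7, 9, 10]

step 1: w=[0.0000, 0.0000, 0.0000, 0.0000, 0.0000, 0.0000, 0.0000, 0.0081, 0.1334, 0.2224, 0.2251, 0.2849, 0.1261]  mean=1.7035  Neff=4.6502  idx=[8, 8, 9, 9, 10, 10, 10, 11, 11, 11, 11, 12, 12]
step 2: w=[0.1570, 0.1570, 0.0947, 0.0947, 0.0930, 0.0930, 0.0930, 0.0541, 0.0541, 0.0541, 0.0541, 0.0005, 0.0005]  mean=1.4360  Neff=9.5301  idx=[0, 0, 1, 1, 2, 3, 4, 4, 5, 6, 7, 9, 10]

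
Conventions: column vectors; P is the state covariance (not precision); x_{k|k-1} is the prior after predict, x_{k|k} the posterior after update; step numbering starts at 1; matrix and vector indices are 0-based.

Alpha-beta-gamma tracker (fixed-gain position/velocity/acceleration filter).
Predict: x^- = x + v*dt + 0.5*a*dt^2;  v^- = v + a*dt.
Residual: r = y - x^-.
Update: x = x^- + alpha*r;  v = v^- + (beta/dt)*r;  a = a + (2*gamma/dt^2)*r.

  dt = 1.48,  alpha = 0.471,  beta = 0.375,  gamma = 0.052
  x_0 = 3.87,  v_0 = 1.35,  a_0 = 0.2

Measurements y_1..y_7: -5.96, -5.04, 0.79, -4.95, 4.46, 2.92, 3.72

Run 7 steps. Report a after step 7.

step 1: x_pred=6.0870  r=-12.0470  x^+=0.4129  v^+=-1.4065  a^+=-0.3720
step 2: x_pred=-2.0761  r=-2.9639  x^+=-3.4721  v^+=-2.7080  a^+=-0.5127
step 3: x_pred=-8.0415  r=8.8315  x^+=-3.8818  v^+=-1.2291  a^+=-0.0934
step 4: x_pred=-5.8032  r=0.8532  x^+=-5.4014  v^+=-1.1512  a^+=-0.0529
step 5: x_pred=-7.1630  r=11.6230  x^+=-1.6886  v^+=1.7156  a^+=0.4990
step 6: x_pred=1.3969  r=1.5231  x^+=2.1143  v^+=2.8400  a^+=0.5713
step 7: x_pred=6.9431  r=-3.2231  x^+=5.4250  v^+=2.8688  a^+=0.4183

a_post = 0.4183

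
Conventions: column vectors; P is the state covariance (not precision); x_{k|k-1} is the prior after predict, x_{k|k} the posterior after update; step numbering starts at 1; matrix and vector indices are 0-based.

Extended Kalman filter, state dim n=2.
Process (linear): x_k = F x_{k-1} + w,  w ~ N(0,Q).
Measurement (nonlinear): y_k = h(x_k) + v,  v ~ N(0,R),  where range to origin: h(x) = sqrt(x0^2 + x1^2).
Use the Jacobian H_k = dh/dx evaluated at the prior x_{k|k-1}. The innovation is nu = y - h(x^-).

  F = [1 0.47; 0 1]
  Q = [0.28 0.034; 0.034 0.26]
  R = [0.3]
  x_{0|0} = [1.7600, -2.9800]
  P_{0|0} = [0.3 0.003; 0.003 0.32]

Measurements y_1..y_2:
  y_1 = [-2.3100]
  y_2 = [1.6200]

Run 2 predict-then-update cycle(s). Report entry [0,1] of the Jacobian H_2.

step 1: x^-=[0.3594, -2.9800]  P^-=[0.6535 0.1874; 0.1874 0.5800]  H_jac=[0.1197 -0.9928]  S=[0.8365]  K=[-0.1289; -0.6616]  nu=[-5.3116]  x^+=[1.0439, 0.5339]  P^+=[0.6396 0.1161; 0.1161 0.2139]
step 2: x^-=[1.2949, 0.5339]  P^-=[1.0760 0.2506; 0.2506 0.4739]  H_jac=[0.9245 0.3812]  S=[1.4651]  K=[0.7441; 0.2814]  nu=[0.2194]  x^+=[1.4581, 0.5956]  P^+=[0.2647 -0.0562; -0.0562 0.3579]

H_jac[0,1] = 0.3812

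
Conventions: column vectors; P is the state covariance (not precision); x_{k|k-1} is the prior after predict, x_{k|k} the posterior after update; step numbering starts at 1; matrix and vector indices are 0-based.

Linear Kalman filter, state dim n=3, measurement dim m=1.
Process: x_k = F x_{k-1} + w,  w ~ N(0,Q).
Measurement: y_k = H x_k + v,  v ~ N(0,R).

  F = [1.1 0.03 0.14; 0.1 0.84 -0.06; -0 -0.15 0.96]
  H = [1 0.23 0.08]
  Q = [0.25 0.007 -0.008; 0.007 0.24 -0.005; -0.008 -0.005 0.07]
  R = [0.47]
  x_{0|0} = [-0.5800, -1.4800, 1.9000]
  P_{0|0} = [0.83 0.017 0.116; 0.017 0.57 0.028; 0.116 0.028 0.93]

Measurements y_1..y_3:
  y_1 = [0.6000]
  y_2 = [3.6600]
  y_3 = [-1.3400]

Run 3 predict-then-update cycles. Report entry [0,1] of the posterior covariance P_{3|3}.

step 1: x^-=[-0.4164, -1.4152, 2.0460]  P^-=[1.3101 0.1178 0.2343; 0.1178 0.6525 -0.0967; 0.2343 -0.0967 0.9318]  S=[1.9087]  K=[0.7104; 0.1363; 0.1502]  nu=[1.1782]  x^+=[0.4206, -1.2546, 2.2229]  P^+=[0.3468 -0.0670 0.0307; -0.0670 0.6170 -0.1357; 0.0307 -0.1357 0.8888]
step 2: x^-=[0.7362, -1.1452, 2.3222]  P^-=[0.6915 -0.0262 0.1511; -0.0262 0.6841 -0.2407; 0.1511 -0.2407 0.9421]  S=[1.2070]  K=[0.5780; 0.0927; 0.1418]  nu=[3.0014]  x^+=[2.4709, -0.8669, 2.7477]  P^+=[0.2884 -0.0909 0.0522; -0.0909 0.6737 -0.2565; 0.0522 -0.2565 0.9178]
step 3: x^-=[3.0767, -0.6460, 2.7678]  P^-=[0.6254 -0.0687 0.1804; -0.0687 0.7315 -0.3456; 0.1804 -0.3456 1.0049]  S=[1.1251]  K=[0.5547; 0.0639; 0.1612]  nu=[-4.4895]  x^+=[0.5865, -0.9331, 2.0442]  P^+=[0.2793 -0.1086 0.0798; -0.1086 0.7269 -0.3572; 0.0798 -0.3572 0.9757]

P_post[0,1] = -0.1086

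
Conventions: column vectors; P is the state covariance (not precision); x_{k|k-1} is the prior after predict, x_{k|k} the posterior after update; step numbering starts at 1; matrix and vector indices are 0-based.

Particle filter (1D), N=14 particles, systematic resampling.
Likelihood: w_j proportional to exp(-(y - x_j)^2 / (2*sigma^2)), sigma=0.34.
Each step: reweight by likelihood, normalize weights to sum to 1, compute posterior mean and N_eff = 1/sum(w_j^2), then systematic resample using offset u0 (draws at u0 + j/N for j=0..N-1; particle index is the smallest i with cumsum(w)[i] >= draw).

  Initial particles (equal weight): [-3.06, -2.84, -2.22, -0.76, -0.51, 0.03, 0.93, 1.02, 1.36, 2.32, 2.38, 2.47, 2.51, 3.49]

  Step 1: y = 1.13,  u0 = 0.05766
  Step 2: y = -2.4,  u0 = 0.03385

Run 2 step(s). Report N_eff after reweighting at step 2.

step 1: w=[0.0000, 0.0000, 0.0000, 0.0000, 0.0000, 0.0021, 0.3241, 0.3657, 0.3065, 0.0008, 0.0004, 0.0002, 0.0001, 0.0000]  mean=1.0951  Neff=3.0050  idx=[6, 6, 6, 6, 7, 7, 7, 7, 7, 8, 8, 8, 8, 8]
step 2: w=[0.2293, 0.2293, 0.2293, 0.2293, 0.0166, 0.0166, 0.0166, 0.0166, 0.0166, 0.0000, 0.0000, 0.0000, 0.0000, 0.0000]  mean=0.9375  Neff=4.7243  idx=[0, 0, 0, 1, 1, 1, 2, 2, 2, 2, 3, 3, 3, 6]

N_eff = 4.7243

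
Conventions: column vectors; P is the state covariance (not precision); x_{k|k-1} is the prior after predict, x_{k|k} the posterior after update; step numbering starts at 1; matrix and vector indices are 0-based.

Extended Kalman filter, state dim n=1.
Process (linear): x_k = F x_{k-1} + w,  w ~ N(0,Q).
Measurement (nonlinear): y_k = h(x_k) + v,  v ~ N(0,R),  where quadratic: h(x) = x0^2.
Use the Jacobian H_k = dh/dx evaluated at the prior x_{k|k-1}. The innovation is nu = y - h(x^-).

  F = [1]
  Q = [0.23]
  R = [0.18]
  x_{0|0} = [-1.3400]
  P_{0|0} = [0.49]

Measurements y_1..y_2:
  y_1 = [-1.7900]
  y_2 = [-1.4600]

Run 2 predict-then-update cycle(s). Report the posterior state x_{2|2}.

x_post = [0.1450]

step 1: x^-=[-1.3400]  P^-=[0.7200]  H_jac=[-2.6800]  S=[5.3513]  K=[-0.3606]  nu=[-3.5856]  x^+=[-0.0471]  P^+=[0.0242]
step 2: x^-=[-0.0471]  P^-=[0.2542]  H_jac=[-0.0942]  S=[0.1823]  K=[-0.1314]  nu=[-1.4622]  x^+=[0.1450]  P^+=[0.2511]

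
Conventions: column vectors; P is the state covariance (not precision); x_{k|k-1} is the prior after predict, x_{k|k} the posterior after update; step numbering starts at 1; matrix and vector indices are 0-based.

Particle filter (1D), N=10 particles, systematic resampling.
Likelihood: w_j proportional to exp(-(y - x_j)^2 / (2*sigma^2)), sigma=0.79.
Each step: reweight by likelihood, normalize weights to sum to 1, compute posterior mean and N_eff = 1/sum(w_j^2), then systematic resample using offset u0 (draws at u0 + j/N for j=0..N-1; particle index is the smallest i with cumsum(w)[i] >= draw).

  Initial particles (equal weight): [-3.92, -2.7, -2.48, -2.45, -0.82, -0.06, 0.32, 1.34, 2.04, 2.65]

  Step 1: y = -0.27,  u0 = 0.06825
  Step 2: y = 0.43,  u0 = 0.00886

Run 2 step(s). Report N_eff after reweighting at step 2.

step 1: w=[0.0000, 0.0033, 0.0074, 0.0082, 0.2909, 0.3578, 0.2804, 0.0465, 0.0052, 0.0004]  mean=-0.1438  Neff=3.4064  idx=[4, 4, 4, 5, 5, 5, 6, 6, 6, 7]
step 2: w=[0.0419, 0.0419, 0.0419, 0.1210, 0.1210, 0.1210, 0.1452, 0.1452, 0.1452, 0.0755]  mean=0.1157  Neff=8.4624  idx=[0, 2, 3, 4, 5, 6, 6, 7, 8, 8]

N_eff = 8.4624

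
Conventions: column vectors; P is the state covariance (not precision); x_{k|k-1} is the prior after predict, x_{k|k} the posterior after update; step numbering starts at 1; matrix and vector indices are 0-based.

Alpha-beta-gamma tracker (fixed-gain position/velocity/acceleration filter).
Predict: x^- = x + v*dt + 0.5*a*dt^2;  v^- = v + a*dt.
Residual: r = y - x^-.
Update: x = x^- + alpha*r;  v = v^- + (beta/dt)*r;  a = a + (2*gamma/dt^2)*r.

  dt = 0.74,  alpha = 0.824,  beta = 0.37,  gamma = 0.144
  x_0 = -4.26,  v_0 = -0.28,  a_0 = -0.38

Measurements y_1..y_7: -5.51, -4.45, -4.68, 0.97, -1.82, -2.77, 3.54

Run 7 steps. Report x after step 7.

x_post = 2.7129

step 1: x_pred=-4.5712  r=-0.9388  x^+=-5.3448  v^+=-1.0306  a^+=-0.8737
step 2: x_pred=-6.3466  r=1.8966  x^+=-4.7838  v^+=-0.7288  a^+=0.1238
step 3: x_pred=-5.2892  r=0.6092  x^+=-4.7872  v^+=-0.3326  a^+=0.4442
step 4: x_pred=-4.9117  r=5.8817  x^+=-0.0652  v^+=2.9370  a^+=3.5376
step 5: x_pred=3.0768  r=-4.8968  x^+=-0.9582  v^+=3.1064  a^+=0.9622
step 6: x_pred=1.6040  r=-4.3740  x^+=-2.0002  v^+=1.6314  a^+=-1.3382
step 7: x_pred=-1.1593  r=4.6993  x^+=2.7129  v^+=2.9908  a^+=1.1333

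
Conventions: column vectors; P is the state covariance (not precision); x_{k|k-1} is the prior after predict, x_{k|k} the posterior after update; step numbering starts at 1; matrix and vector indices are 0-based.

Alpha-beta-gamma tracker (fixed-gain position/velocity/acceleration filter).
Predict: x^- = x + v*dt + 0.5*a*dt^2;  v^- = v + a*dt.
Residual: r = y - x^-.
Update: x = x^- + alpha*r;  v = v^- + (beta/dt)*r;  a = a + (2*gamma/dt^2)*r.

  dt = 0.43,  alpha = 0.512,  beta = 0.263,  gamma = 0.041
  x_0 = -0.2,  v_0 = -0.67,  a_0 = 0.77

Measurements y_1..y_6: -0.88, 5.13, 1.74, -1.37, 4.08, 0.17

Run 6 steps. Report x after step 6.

step 1: x_pred=-0.4169  r=-0.4631  x^+=-0.6540  v^+=-0.6221  a^+=0.5646
step 2: x_pred=-0.8693  r=5.9993  x^+=2.2023  v^+=3.2900  a^+=3.2252
step 3: x_pred=3.9152  r=-2.1752  x^+=2.8015  v^+=3.3464  a^+=2.2606
step 4: x_pred=4.4495  r=-5.8195  x^+=1.4699  v^+=0.7591  a^+=-0.3203
step 5: x_pred=1.7667  r=2.3133  x^+=2.9511  v^+=2.0363  a^+=0.7056
step 6: x_pred=3.8920  r=-3.7220  x^+=1.9863  v^+=0.0633  a^+=-0.9450

x_post = 1.9863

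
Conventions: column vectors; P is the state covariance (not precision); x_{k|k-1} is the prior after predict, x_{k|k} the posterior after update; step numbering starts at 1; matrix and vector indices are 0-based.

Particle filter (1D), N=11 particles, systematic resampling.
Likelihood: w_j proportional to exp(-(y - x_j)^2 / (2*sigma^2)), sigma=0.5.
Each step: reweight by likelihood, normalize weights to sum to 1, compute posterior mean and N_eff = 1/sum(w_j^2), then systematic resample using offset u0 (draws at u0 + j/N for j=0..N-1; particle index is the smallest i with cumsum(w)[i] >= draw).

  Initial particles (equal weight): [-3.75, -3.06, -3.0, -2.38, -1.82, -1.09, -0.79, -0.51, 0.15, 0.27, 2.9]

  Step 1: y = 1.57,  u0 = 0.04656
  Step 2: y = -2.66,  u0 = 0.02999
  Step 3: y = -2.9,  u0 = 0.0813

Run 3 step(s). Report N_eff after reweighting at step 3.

step 1: w=[0.0000, 0.0000, 0.0000, 0.0000, 0.0000, 0.0000, 0.0002, 0.0022, 0.2187, 0.4201, 0.3588]  mean=1.1855  Neff=2.8321  idx=[8, 8, 9, 9, 9, 9, 9, 10, 10, 10, 10]
step 2: w=[0.3067, 0.3067, 0.0773, 0.0773, 0.0773, 0.0773, 0.0773, 0.0000, 0.0000, 0.0000, 0.0000]  mean=0.1964  Neff=4.5874  idx=[0, 0, 0, 0, 1, 1, 1, 2, 3, 5, 6]
step 3: w=[0.1266, 0.1266, 0.1266, 0.1266, 0.1266, 0.1266, 0.1266, 0.0285, 0.0285, 0.0285, 0.0285]  mean=0.1637  Neff=8.6633  idx=[0, 1, 2, 2, 3, 4, 4, 5, 6, 7, 10]

N_eff = 8.6633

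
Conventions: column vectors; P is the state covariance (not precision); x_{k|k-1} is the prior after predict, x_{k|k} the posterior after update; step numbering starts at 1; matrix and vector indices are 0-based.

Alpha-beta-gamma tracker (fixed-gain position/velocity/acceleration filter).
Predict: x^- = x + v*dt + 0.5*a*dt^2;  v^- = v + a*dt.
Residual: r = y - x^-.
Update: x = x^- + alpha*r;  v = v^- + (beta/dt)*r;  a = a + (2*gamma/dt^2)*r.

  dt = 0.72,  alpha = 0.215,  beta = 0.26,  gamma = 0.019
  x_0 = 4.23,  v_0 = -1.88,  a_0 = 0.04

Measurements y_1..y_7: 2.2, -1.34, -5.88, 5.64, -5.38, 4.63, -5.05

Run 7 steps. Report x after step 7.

x_post = -1.7959

step 1: x_pred=2.8868  r=-0.6868  x^+=2.7391  v^+=-2.0992  a^+=-0.0103
step 2: x_pred=1.2250  r=-2.5650  x^+=0.6735  v^+=-3.0329  a^+=-0.1984
step 3: x_pred=-1.5616  r=-4.3184  x^+=-2.4900  v^+=-4.7352  a^+=-0.5149
step 4: x_pred=-6.0328  r=11.6728  x^+=-3.5232  v^+=-0.8907  a^+=0.3407
step 5: x_pred=-4.0761  r=-1.3039  x^+=-4.3565  v^+=-1.1162  a^+=0.2452
step 6: x_pred=-5.0966  r=9.7266  x^+=-3.0054  v^+=2.5727  a^+=0.9581
step 7: x_pred=-0.9047  r=-4.1453  x^+=-1.7959  v^+=1.7656  a^+=0.6543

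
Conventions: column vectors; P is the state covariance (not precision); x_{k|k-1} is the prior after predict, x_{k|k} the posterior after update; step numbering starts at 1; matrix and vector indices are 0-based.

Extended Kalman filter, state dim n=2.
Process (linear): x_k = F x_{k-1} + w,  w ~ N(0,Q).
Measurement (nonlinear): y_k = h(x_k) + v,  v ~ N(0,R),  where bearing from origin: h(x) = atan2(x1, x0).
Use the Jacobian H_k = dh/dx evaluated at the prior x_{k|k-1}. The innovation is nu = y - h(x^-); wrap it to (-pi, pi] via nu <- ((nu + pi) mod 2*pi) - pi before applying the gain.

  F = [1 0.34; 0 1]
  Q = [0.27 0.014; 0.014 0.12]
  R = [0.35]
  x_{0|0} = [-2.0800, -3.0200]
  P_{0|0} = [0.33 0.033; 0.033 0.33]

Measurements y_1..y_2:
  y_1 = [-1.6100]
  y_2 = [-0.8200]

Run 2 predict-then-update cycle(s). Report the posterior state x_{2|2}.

x_post = [-3.6473, -3.3331]

step 1: x^-=[-3.1068, -3.0200]  P^-=[0.6606 0.1592; 0.1592 0.4500]  H_jac=[0.1609 -0.1655]  S=[0.3709]  K=[0.2155; -0.1317]  nu=[0.7604]  x^+=[-2.9430, -3.1202]  P^+=[0.6434 0.1697; 0.1697 0.4436]
step 2: x^-=[-4.0038, -3.1202]  P^-=[1.0801 0.3345; 0.3345 0.5636]  H_jac=[0.1211 -0.1554]  S=[0.3669]  K=[0.2148; -0.1283]  nu=[1.6596]  x^+=[-3.6473, -3.3331]  P^+=[1.0631 0.3446; 0.3446 0.5575]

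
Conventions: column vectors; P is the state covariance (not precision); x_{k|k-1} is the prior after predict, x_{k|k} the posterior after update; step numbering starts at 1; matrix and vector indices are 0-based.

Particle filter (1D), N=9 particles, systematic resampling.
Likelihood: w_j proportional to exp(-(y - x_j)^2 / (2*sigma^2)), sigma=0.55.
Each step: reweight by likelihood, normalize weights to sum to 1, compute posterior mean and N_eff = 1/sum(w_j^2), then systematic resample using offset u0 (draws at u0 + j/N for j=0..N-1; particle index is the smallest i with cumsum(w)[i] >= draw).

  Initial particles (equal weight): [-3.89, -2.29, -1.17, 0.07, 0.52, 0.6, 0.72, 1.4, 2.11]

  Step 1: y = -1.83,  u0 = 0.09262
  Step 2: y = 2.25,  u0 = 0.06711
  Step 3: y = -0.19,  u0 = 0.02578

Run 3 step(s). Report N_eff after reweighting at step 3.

step 1: w=[0.0008, 0.5897, 0.4072, 0.0021, 0.0001, 0.0000, 0.0000, 0.0000, 0.0000]  mean=-1.8296  Neff=1.9470  idx=[1, 1, 1, 1, 1, 2, 2, 2, 2]
step 2: w=[0.0000, 0.0000, 0.0000, 0.0000, 0.0000, 0.2500, 0.2500, 0.2500, 0.2500]  mean=-1.1700  Neff=4.0000  idx=[5, 5, 6, 6, 7, 7, 7, 8, 8]
step 3: w=[0.1111, 0.1111, 0.1111, 0.1111, 0.1111, 0.1111, 0.1111, 0.1111, 0.1111]  mean=-1.1700  Neff=9.0000  idx=[0, 1, 2, 3, 4, 5, 6, 7, 8]

N_eff = 9.0000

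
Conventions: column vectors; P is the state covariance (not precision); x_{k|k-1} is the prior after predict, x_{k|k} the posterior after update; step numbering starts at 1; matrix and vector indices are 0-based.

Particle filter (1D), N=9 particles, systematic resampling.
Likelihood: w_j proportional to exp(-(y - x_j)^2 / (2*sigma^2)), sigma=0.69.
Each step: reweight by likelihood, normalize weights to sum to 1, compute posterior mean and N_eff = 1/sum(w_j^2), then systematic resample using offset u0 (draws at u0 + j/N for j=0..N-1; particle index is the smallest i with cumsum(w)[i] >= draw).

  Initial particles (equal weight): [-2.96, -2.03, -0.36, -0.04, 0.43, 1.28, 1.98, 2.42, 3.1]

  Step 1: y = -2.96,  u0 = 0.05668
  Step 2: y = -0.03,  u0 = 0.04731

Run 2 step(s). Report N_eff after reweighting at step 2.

step 1: w=[0.7122, 0.2871, 0.0006, 0.0001, 0.0000, 0.0000, 0.0000, 0.0000, 0.0000]  mean=-2.6911  Neff=1.6960  idx=[0, 0, 0, 0, 0, 0, 1, 1, 1]
step 2: w=[0.0027, 0.0027, 0.0027, 0.0027, 0.0027, 0.0027, 0.3280, 0.3280, 0.3280]  mean=-2.0448  Neff=3.0977  idx=[6, 6, 6, 7, 7, 7, 8, 8, 8]

N_eff = 3.0977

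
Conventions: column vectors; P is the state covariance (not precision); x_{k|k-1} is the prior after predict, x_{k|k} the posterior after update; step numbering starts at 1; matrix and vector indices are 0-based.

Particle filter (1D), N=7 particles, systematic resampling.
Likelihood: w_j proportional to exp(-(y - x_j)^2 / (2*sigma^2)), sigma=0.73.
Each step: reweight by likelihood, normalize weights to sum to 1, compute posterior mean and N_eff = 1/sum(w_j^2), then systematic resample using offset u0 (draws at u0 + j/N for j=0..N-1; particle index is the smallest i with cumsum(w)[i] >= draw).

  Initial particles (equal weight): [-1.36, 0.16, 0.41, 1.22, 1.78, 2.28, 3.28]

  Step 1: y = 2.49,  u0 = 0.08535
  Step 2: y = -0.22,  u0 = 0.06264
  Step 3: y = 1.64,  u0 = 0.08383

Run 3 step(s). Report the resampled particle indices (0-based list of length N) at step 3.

resampled_idx = [0, 1, 2, 3, 4, 5, 6]

step 1: w=[0.0000, 0.0026, 0.0072, 0.0924, 0.2615, 0.4026, 0.2337]  mean=2.2660  Neff=3.4050  idx=[3, 4, 5, 5, 5, 6, 6]
step 2: w=[0.8171, 0.1341, 0.0162, 0.0162, 0.0162, 0.0001, 0.0001]  mean=1.3469  Neff=1.4568  idx=[0, 0, 0, 0, 0, 0, 1]
step 3: w=[0.1397, 0.1397, 0.1397, 0.1397, 0.1397, 0.1397, 0.1618]  mean=1.3106  Neff=6.9795  idx=[0, 1, 2, 3, 4, 5, 6]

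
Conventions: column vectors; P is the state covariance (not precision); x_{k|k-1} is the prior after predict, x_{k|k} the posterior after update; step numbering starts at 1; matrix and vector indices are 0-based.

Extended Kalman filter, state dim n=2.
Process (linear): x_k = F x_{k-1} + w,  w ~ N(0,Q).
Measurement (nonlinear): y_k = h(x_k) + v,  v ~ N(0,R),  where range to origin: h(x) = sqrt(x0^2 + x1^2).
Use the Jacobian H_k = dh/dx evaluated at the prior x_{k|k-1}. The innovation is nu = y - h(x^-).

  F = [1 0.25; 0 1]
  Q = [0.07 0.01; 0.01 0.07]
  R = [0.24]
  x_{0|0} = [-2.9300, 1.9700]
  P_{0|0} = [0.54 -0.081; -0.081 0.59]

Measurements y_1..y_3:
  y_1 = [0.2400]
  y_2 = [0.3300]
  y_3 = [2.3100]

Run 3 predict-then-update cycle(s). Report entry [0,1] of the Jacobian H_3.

step 1: x^-=[-2.4375, 1.9700]  P^-=[0.6064 0.0765; 0.0765 0.6600]  H_jac=[-0.7777 0.6286]  S=[0.7928]  K=[-0.5342; 0.4483]  nu=[-2.8941]  x^+=[-0.8914, 0.6727]  P^+=[0.3801 0.2663; 0.2663 0.5007]
step 2: x^-=[-0.7232, 0.6727]  P^-=[0.6146 0.4015; 0.4015 0.5707]  H_jac=[-0.7322 0.6811]  S=[0.4338]  K=[-0.4070; 0.2183]  nu=[-0.6577]  x^+=[-0.4555, 0.5291]  P^+=[0.5427 0.4401; 0.4401 0.5500]
step 3: x^-=[-0.3232, 0.5291]  P^-=[0.8671 0.5876; 0.5876 0.6200]  H_jac=[-0.5213 0.8534]  S=[0.4044]  K=[0.1220; 0.5509]  nu=[1.6899]  x^+=[-0.1170, 1.4602]  P^+=[0.8611 0.5604; 0.5604 0.4973]

H_jac[0,1] = 0.8534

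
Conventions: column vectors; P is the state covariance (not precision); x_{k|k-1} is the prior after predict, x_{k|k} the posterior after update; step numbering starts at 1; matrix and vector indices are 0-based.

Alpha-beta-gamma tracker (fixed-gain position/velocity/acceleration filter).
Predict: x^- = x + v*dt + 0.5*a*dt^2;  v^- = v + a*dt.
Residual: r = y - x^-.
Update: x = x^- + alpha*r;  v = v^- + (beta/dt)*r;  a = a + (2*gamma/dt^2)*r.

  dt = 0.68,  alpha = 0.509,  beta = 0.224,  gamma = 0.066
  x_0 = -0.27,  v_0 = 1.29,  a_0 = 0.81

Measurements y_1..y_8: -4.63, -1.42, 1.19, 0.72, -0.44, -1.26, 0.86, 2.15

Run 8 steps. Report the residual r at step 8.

step 1: x_pred=0.7945  r=-5.4245  x^+=-1.9666  v^+=0.0539  a^+=-0.7385
step 2: x_pred=-2.1007  r=0.6807  x^+=-1.7542  v^+=-0.2241  a^+=-0.5442
step 3: x_pred=-2.0324  r=3.2224  x^+=-0.3922  v^+=0.4674  a^+=0.3757
step 4: x_pred=0.0125  r=0.7075  x^+=0.3726  v^+=0.9559  a^+=0.5777
step 5: x_pred=1.1562  r=-1.5962  x^+=0.3437  v^+=0.8229  a^+=0.1220
step 6: x_pred=0.9315  r=-2.1915  x^+=-0.1840  v^+=0.1840  a^+=-0.5036
step 7: x_pred=-0.1753  r=1.0353  x^+=0.3517  v^+=0.1825  a^+=-0.2081
step 8: x_pred=0.4277  r=1.7223  x^+=1.3043  v^+=0.6084  a^+=0.2836

resid = 1.7223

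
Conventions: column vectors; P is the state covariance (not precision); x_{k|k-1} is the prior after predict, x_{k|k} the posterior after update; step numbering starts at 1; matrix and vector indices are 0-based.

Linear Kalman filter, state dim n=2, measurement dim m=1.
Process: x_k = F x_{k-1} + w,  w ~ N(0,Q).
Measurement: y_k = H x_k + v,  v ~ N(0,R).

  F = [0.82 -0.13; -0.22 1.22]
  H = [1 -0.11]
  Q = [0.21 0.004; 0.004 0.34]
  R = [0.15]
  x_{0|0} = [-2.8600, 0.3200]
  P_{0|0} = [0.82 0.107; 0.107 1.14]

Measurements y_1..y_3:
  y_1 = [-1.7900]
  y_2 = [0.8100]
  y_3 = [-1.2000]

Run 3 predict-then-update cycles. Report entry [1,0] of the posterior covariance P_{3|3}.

P_post[1,0] = 0.1454

step 1: x^-=[-2.3868, 1.0196]  P^-=[0.7578 -0.2146; -0.2146 2.0190]  S=[0.9795]  K=[0.7978; -0.4459]  nu=[0.7090]  x^+=[-1.8212, 0.7035]  P^+=[0.1344 0.1338; 0.1338 1.8243]
step 2: x^-=[-1.5848, 1.2589]  P^-=[0.3027 -0.1719; -0.1719 2.9900]  S=[0.5267]  K=[0.6106; -0.9509]  nu=[2.5333]  x^+=[-0.0380, -1.1500]  P^+=[0.1063 0.1339; 0.1339 2.5138]
step 3: x^-=[0.1183, -1.3946]  P^-=[0.2954 -0.2761; -0.2761 4.0148]  S=[0.5547]  K=[0.5873; -1.2938]  nu=[-1.4717]  x^+=[-0.7460, 0.5095]  P^+=[0.1041 0.1454; 0.1454 3.0862]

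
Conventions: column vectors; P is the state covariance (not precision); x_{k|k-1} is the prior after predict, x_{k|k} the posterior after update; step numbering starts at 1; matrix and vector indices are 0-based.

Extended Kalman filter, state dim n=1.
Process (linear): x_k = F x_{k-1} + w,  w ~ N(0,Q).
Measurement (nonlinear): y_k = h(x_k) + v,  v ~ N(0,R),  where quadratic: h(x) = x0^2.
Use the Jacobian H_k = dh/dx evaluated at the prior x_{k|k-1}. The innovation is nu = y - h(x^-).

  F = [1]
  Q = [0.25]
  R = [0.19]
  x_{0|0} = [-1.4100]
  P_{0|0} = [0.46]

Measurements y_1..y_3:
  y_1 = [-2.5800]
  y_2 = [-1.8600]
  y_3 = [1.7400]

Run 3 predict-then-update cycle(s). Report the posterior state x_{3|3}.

step 1: x^-=[-1.4100]  P^-=[0.7100]  H_jac=[-2.8200]  S=[5.8362]  K=[-0.3431]  nu=[-4.5681]  x^+=[0.1572]  P^+=[0.0231]
step 2: x^-=[0.1572]  P^-=[0.2731]  H_jac=[0.3143]  S=[0.2170]  K=[0.3956]  nu=[-1.8847]  x^+=[-0.5885]  P^+=[0.2392]
step 3: x^-=[-0.5885]  P^-=[0.4892]  H_jac=[-1.1770]  S=[0.8676]  K=[-0.6636]  nu=[1.3937]  x^+=[-1.5133]  P^+=[0.1071]

x_post = [-1.5133]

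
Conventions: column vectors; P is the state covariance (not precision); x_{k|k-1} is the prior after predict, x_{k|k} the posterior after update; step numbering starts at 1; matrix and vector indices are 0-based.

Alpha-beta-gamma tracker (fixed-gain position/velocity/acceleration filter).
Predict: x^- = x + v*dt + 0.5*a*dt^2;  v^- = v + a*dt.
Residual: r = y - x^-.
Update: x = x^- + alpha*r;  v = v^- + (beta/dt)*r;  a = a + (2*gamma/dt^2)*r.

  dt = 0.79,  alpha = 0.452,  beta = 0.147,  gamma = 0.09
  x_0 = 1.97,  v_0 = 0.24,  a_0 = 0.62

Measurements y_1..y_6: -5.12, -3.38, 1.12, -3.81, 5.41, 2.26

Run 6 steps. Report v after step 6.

v_post = 2.5555

step 1: x_pred=2.3531  r=-7.4731  x^+=-1.0248  v^+=-0.6608  a^+=-1.5353
step 2: x_pred=-2.0259  r=-1.3541  x^+=-2.6379  v^+=-2.1257  a^+=-1.9259
step 3: x_pred=-4.9182  r=6.0382  x^+=-2.1889  v^+=-2.5236  a^+=-0.1844
step 4: x_pred=-4.2401  r=0.4301  x^+=-4.0457  v^+=-2.5892  a^+=-0.0604
step 5: x_pred=-6.1100  r=11.5200  x^+=-0.9030  v^+=-0.4933  a^+=3.2622
step 6: x_pred=-0.2747  r=2.5347  x^+=0.8710  v^+=2.5555  a^+=3.9932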